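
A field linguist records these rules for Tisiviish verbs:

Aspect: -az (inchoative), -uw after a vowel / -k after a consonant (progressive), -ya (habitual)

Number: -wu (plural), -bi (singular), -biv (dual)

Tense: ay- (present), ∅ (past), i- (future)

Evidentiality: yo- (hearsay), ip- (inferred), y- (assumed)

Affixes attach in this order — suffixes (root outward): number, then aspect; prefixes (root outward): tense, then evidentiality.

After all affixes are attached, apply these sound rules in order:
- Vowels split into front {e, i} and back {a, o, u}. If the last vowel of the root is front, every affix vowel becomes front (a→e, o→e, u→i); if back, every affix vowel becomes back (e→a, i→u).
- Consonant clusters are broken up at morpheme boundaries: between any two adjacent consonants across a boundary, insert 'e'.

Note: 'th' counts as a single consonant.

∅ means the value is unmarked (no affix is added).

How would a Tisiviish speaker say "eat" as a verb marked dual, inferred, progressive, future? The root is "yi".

Attach number dual -biv → yibiv.
Attach tense future i- → iyibiv.
Attach evidentiality inferred ip- → ipiyibiv.
Attach aspect progressive -k (after consonant 'v') → ipiyibivk.
Vowel harmony: no change.
Apply epenthesis: ipiyibivk → ipiyibivek.

ipiyibivek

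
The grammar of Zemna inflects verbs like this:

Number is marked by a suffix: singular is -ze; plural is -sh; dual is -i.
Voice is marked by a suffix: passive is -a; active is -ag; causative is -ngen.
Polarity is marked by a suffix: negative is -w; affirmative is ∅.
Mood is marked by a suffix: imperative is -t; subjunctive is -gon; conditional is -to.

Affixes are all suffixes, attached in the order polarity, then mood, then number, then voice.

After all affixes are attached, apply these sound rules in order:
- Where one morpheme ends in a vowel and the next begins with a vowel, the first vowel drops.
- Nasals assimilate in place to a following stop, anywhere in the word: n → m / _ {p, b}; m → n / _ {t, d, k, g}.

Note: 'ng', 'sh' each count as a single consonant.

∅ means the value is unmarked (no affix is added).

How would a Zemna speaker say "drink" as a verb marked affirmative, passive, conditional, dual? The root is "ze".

polarity = affirmative: zero marking, form stays ze.
Attach mood conditional -to → zeto.
Attach number dual -i → zetoi.
Attach voice passive -a → zetoia.
Apply vowel deletion: zetoia → zeta.
Nasal assimilation: no change.

zeta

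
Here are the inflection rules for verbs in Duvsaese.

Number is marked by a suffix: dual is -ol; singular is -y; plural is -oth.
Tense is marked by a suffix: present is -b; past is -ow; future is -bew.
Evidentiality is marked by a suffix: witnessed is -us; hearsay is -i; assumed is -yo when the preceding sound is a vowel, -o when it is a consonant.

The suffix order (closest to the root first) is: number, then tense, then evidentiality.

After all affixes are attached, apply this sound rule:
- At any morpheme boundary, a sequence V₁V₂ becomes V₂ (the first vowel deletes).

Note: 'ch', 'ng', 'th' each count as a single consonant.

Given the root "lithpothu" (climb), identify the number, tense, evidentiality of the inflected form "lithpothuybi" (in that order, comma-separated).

singular, present, hearsay

Segment: lithpothu-y-b-i.
number: -y → singular.
tense: -b → present.
evidentiality: -i → hearsay.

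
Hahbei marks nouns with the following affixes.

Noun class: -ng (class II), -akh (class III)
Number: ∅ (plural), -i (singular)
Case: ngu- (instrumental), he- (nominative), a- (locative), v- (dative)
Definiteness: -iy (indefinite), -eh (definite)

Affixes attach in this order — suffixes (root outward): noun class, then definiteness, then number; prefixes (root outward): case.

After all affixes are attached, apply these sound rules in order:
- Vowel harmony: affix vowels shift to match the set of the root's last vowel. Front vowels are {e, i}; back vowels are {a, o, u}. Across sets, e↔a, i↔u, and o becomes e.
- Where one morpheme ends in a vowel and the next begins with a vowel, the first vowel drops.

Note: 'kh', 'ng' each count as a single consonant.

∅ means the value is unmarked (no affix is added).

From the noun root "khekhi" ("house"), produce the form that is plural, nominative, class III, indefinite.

Attach noun class class III -akh → khekhiakh.
Attach definiteness indefinite -iy → khekhiakhiy.
Attach case nominative he- → hekhekhiakhiy.
number = plural: zero marking, form stays hekhekhiakhiy.
Apply vowel harmony: hekhekhiakhiy → hekhekhiekhiy.
Apply vowel deletion: hekhekhiekhiy → hekhekhekhiy.

hekhekhekhiy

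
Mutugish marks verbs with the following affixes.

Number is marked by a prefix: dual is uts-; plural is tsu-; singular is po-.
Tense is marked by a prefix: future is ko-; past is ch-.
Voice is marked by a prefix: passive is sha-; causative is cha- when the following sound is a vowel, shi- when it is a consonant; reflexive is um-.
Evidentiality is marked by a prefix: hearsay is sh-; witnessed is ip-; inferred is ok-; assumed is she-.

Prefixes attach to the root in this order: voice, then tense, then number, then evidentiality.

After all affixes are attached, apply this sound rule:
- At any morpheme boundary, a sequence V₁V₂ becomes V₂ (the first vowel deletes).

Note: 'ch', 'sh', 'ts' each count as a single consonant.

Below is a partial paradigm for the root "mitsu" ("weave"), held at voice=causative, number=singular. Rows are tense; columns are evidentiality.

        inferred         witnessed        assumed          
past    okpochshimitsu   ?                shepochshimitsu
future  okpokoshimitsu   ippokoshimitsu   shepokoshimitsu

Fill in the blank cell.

Attach voice causative shi- (before consonant 'm') → shimitsu.
Attach tense past ch- → chshimitsu.
Attach number singular po- → pochshimitsu.
Attach evidentiality witnessed ip- → ippochshimitsu.
Vowel deletion: no change.

ippochshimitsu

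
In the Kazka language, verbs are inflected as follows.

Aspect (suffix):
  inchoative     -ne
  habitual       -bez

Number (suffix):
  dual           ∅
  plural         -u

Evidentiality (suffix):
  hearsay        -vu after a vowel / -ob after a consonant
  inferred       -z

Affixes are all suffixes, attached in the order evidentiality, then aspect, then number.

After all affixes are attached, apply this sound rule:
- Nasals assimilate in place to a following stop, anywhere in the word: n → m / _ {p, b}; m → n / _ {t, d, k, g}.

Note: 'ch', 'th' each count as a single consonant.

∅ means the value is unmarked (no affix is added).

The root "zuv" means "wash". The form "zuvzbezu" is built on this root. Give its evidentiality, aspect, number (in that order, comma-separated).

inferred, habitual, plural

Segment: zuv-z-bez-u.
evidentiality: -z → inferred.
aspect: -bez → habitual.
number: -u → plural.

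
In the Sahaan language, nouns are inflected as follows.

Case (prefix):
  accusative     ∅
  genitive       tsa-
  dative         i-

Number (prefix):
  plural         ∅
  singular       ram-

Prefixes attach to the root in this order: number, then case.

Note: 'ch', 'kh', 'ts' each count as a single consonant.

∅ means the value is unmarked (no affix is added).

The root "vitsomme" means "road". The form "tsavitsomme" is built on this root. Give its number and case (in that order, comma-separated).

Segment: tsa-vitsomme.
number: ∅ → plural.
case: tsa- → genitive.

plural, genitive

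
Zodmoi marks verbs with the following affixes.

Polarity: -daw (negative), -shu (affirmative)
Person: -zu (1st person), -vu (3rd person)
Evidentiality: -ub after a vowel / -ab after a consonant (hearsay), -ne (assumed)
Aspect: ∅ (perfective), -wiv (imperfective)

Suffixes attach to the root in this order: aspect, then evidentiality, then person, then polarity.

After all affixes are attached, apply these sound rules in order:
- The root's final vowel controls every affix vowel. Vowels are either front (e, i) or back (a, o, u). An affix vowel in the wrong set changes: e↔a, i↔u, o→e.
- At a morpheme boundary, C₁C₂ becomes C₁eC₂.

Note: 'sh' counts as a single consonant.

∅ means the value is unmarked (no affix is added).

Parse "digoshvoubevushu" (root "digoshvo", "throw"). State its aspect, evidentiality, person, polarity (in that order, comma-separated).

perfective, hearsay, 3rd person, affirmative

Segment: digoshvo-ub-vu-shu.
aspect: ∅ → perfective.
evidentiality: -ub/ab → hearsay.
person: -vu → 3rd person.
polarity: -shu → affirmative.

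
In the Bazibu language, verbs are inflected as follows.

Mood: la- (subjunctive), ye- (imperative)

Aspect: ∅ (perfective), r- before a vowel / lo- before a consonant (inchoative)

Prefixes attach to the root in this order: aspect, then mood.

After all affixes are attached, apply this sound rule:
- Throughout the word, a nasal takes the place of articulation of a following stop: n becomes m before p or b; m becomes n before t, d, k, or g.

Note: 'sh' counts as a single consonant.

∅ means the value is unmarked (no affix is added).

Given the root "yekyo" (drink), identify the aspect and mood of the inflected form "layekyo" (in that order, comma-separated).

perfective, subjunctive

Segment: la-yekyo.
aspect: ∅ → perfective.
mood: la- → subjunctive.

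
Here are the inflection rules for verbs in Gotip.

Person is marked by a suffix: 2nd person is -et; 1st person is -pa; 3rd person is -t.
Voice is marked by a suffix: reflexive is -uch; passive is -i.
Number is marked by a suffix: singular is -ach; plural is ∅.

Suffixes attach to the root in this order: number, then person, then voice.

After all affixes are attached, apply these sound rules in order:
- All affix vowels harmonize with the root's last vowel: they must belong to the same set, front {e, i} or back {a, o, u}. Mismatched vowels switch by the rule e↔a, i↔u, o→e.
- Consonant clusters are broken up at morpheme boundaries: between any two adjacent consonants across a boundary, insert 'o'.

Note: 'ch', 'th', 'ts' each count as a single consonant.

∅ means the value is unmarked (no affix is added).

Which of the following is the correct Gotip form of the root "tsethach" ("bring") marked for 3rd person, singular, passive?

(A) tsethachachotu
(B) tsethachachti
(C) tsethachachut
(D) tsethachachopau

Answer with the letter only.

A

Attach number singular -ach → tsethachach.
Attach person 3rd person -t → tsethachacht.
Attach voice passive -i → tsethachachti.
Apply vowel harmony: tsethachachti → tsethachachtu.
Apply epenthesis: tsethachachtu → tsethachachotu.
So the correct form is tsethachachotu, option (A).
(D) tsethachachopau is wrong: it uses 1st person instead of 3rd person for person.
(B) tsethachachti is wrong: it fails to apply the sound rule(s).
(C) tsethachachut is wrong: it has the affixes in the wrong order.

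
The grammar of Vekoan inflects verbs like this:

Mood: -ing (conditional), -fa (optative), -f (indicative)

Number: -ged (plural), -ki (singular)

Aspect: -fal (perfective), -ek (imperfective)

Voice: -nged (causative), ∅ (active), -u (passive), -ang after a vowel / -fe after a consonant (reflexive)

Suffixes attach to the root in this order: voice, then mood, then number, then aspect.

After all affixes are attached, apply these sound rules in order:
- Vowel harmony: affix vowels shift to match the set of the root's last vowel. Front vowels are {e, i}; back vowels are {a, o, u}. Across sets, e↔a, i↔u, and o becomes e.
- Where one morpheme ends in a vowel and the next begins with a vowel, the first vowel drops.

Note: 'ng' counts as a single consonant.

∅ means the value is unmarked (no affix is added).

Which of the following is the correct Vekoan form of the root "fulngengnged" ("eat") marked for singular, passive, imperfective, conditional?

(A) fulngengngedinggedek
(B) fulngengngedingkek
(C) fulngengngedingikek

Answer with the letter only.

Attach voice passive -u → fulngengngedu.
Attach mood conditional -ing → fulngengngeduing.
Attach number singular -ki → fulngengngeduingki.
Attach aspect imperfective -ek → fulngengngeduingkiek.
Apply vowel harmony: fulngengngeduingkiek → fulngengngediingkiek.
Apply vowel deletion: fulngengngediingkiek → fulngengngedingkek.
So the correct form is fulngengngedingkek, option (B).
(A) fulngengngedinggedek is wrong: it uses plural instead of singular for number.
(C) fulngengngedingikek is wrong: it has the affixes in the wrong order.

B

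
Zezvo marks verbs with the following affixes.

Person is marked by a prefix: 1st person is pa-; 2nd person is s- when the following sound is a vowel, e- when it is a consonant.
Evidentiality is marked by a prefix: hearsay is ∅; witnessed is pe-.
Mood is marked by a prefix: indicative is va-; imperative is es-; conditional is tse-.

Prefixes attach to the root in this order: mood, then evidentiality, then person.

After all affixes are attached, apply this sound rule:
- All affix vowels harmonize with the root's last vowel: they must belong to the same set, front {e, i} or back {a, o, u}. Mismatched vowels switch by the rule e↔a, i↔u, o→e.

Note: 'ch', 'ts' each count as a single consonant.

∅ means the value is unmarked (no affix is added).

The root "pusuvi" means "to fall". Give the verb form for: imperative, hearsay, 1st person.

Attach mood imperative es- → espusuvi.
evidentiality = hearsay: zero marking, form stays espusuvi.
Attach person 1st person pa- → paespusuvi.
Apply vowel harmony: paespusuvi → peespusuvi.

peespusuvi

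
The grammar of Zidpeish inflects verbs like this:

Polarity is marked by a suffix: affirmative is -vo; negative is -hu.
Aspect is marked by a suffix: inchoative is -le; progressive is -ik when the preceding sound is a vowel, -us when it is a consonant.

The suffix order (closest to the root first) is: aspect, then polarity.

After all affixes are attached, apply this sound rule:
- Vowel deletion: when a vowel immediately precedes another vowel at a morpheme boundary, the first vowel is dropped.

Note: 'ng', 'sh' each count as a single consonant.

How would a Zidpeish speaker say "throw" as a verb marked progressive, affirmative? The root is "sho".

Attach aspect progressive -ik (after vowel 'o') → shoik.
Attach polarity affirmative -vo → shoikvo.
Apply vowel deletion: shoikvo → shikvo.

shikvo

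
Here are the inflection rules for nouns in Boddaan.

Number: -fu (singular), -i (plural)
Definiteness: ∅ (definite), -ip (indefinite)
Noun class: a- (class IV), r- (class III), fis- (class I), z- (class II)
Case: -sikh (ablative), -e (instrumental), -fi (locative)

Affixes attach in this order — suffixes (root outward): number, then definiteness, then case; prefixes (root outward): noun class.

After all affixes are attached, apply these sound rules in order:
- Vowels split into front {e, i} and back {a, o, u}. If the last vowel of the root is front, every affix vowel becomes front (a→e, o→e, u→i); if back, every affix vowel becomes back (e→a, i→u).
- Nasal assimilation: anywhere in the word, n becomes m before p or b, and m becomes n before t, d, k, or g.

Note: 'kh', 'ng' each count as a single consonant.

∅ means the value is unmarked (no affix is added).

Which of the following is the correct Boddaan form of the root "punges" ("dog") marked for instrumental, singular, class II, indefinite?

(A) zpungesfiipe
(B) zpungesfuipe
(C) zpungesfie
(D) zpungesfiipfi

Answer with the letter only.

A

Attach number singular -fu → pungesfu.
Attach definiteness indefinite -ip → pungesfuip.
Attach noun class class II z- → zpungesfuip.
Attach case instrumental -e → zpungesfuipe.
Apply vowel harmony: zpungesfuipe → zpungesfiipe.
Nasal assimilation: no change.
So the correct form is zpungesfiipe, option (A).
(D) zpungesfiipfi is wrong: it uses locative instead of instrumental for case.
(C) zpungesfie is wrong: it uses definite instead of indefinite for definiteness.
(B) zpungesfuipe is wrong: it fails to apply the sound rule(s).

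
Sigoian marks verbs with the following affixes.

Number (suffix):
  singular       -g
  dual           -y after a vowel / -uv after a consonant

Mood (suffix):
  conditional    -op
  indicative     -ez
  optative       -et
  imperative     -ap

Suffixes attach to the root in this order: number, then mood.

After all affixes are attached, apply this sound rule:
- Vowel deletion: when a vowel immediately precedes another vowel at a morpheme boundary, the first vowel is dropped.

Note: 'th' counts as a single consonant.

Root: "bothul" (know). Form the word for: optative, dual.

bothuluvet

Attach number dual -uv (after consonant 'l') → bothuluv.
Attach mood optative -et → bothuluvet.
Vowel deletion: no change.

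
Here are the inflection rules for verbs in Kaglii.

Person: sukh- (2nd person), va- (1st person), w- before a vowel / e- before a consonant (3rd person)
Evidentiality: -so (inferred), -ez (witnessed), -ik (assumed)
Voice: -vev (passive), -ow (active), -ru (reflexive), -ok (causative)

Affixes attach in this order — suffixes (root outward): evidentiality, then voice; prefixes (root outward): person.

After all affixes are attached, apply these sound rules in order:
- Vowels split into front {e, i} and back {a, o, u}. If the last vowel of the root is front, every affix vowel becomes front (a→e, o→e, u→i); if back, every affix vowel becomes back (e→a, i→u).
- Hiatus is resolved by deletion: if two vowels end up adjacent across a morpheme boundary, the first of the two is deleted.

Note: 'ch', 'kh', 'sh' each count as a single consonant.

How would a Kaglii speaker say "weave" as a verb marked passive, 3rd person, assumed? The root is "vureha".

avurehukvav

Attach person 3rd person e- (before consonant 'v') → evureha.
Attach evidentiality assumed -ik → evurehaik.
Attach voice passive -vev → evurehaikvev.
Apply vowel harmony: evurehaikvev → avurehaukvav.
Apply vowel deletion: avurehaukvav → avurehukvav.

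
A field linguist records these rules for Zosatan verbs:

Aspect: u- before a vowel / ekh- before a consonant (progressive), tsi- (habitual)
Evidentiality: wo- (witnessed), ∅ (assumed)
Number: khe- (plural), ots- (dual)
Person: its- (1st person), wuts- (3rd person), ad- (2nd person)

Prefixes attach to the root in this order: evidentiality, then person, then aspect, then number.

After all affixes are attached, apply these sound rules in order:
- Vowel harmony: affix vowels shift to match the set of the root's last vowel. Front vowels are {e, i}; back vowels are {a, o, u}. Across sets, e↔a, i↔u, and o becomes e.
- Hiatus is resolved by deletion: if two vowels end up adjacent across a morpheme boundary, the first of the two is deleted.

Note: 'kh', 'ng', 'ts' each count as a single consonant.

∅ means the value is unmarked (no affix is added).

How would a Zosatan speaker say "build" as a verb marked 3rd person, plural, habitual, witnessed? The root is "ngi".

Attach evidentiality witnessed wo- → wongi.
Attach person 3rd person wuts- → wutswongi.
Attach aspect habitual tsi- → tsiwutswongi.
Attach number plural khe- → khetsiwutswongi.
Apply vowel harmony: khetsiwutswongi → khetsiwitswengi.
Vowel deletion: no change.

khetsiwitswengi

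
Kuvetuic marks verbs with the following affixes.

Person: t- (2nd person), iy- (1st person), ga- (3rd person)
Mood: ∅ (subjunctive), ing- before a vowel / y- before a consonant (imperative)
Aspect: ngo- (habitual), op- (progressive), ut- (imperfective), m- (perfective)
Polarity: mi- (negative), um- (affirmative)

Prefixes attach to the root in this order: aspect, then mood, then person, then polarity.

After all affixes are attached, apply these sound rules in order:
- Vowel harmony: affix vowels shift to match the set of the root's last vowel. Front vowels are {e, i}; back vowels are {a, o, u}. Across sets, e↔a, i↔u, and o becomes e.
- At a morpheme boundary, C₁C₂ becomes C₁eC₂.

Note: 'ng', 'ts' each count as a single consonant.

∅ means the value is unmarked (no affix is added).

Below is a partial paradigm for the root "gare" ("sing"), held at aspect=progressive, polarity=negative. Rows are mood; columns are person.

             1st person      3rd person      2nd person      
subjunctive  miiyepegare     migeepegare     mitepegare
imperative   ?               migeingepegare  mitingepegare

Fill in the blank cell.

Attach aspect progressive op- → opgare.
Attach mood imperative ing- (before vowel 'o') → ingopgare.
Attach person 1st person iy- → iyingopgare.
Attach polarity negative mi- → miiyingopgare.
Apply vowel harmony: miiyingopgare → miiyingepgare.
Apply epenthesis: miiyingepgare → miiyingepegare.

miiyingepegare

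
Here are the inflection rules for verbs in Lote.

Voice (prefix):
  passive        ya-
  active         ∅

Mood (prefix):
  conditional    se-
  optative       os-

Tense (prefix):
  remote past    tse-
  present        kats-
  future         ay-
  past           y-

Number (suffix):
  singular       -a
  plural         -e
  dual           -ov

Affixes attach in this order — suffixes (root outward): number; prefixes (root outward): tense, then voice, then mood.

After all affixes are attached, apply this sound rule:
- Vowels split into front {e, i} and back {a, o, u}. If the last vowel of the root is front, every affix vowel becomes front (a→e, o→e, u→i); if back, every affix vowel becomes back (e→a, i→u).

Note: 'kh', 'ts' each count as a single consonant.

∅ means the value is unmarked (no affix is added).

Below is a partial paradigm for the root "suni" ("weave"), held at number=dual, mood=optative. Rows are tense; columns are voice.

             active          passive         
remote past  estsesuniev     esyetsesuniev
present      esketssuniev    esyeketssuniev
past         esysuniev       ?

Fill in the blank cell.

esyeysuniev

Attach tense past y- → ysuni.
Attach number dual -ov → ysuniov.
Attach voice passive ya- → yaysuniov.
Attach mood optative os- → osyaysuniov.
Apply vowel harmony: osyaysuniov → esyeysuniev.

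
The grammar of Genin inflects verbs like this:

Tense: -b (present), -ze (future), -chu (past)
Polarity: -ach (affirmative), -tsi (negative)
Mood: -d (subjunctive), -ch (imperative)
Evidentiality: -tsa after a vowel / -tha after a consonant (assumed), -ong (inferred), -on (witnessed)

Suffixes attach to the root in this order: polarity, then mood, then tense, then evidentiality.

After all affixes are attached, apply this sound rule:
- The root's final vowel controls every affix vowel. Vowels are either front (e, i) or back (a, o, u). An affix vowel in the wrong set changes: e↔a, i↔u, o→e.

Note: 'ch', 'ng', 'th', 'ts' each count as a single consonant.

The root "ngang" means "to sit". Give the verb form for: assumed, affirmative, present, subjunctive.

Attach polarity affirmative -ach → ngangach.
Attach mood subjunctive -d → ngangachd.
Attach tense present -b → ngangachdb.
Attach evidentiality assumed -tha (after consonant 'b') → ngangachdbtha.
Vowel harmony: no change.

ngangachdbtha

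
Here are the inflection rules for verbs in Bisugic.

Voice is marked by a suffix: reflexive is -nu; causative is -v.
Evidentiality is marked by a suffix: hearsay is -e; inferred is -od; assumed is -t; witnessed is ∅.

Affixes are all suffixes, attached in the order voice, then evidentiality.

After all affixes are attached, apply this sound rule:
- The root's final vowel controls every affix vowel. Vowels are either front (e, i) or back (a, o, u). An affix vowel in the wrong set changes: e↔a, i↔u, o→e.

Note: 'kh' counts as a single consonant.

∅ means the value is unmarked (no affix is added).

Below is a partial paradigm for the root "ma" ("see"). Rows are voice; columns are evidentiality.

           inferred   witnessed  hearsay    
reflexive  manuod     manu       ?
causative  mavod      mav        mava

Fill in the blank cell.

Attach voice reflexive -nu → manu.
Attach evidentiality hearsay -e → manue.
Apply vowel harmony: manue → manua.

manua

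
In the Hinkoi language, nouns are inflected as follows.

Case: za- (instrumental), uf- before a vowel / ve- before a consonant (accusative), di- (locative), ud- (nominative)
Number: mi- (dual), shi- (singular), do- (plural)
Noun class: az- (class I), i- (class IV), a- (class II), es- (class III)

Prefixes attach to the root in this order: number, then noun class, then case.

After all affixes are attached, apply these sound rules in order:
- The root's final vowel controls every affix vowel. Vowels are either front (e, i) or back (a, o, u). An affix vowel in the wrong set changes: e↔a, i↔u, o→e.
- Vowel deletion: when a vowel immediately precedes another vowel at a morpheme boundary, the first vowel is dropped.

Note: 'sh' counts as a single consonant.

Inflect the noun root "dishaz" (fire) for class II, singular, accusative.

ufashudishaz

Attach number singular shi- → shidishaz.
Attach noun class class II a- → ashidishaz.
Attach case accusative uf- (before vowel 'a') → ufashidishaz.
Apply vowel harmony: ufashidishaz → ufashudishaz.
Vowel deletion: no change.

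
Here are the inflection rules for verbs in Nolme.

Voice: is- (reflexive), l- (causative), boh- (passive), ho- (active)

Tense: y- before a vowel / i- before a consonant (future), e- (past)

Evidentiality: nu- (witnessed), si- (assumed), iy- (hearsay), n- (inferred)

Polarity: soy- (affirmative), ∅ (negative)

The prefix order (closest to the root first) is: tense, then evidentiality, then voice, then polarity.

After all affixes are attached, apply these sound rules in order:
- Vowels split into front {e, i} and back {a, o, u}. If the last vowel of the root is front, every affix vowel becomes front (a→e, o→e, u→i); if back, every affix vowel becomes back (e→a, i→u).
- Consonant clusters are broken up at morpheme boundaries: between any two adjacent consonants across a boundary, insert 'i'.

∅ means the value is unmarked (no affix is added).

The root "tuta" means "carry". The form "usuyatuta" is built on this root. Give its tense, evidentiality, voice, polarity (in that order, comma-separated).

past, hearsay, reflexive, negative

Segment: is-iy-e-tuta.
tense: e- → past.
evidentiality: iy- → hearsay.
voice: is- → reflexive.
polarity: ∅ → negative.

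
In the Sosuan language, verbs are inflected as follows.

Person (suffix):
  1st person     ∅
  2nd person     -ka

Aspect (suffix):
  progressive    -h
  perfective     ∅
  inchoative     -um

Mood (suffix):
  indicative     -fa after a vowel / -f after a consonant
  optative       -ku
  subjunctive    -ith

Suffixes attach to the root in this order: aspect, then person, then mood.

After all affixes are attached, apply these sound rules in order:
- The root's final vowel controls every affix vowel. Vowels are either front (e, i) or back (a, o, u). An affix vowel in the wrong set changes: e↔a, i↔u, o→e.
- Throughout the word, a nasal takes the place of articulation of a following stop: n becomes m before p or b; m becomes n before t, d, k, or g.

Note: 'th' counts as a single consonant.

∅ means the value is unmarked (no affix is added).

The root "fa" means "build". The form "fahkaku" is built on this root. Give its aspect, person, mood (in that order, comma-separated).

progressive, 2nd person, optative

Segment: fa-h-ka-ku.
aspect: -h → progressive.
person: -ka → 2nd person.
mood: -ku → optative.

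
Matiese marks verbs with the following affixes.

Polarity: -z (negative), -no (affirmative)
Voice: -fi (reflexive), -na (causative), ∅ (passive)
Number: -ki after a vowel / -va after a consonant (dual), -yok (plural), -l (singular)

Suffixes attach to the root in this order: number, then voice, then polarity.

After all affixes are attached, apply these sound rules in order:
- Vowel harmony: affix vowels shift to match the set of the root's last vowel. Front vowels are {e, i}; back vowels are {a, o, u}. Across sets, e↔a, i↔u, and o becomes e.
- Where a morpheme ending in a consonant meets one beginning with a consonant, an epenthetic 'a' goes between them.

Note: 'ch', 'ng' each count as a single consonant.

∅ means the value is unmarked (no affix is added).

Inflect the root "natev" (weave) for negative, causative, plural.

natevayekanez

Attach number plural -yok → natevyok.
Attach voice causative -na → natevyokna.
Attach polarity negative -z → natevyoknaz.
Apply vowel harmony: natevyoknaz → natevyeknez.
Apply epenthesis: natevyeknez → natevayekanez.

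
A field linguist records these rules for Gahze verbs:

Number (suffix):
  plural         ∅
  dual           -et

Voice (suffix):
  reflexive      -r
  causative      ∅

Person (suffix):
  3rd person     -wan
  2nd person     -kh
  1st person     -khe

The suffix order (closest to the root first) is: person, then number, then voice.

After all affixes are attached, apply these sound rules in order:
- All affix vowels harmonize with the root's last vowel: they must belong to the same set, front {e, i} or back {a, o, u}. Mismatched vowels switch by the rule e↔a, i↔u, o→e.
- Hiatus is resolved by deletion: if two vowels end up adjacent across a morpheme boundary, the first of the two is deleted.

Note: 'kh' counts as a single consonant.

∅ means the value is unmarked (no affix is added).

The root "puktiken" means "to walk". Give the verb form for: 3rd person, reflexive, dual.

puktikenwenetr

Attach person 3rd person -wan → puktikenwan.
Attach number dual -et → puktikenwanet.
Attach voice reflexive -r → puktikenwanetr.
Apply vowel harmony: puktikenwanetr → puktikenwenetr.
Vowel deletion: no change.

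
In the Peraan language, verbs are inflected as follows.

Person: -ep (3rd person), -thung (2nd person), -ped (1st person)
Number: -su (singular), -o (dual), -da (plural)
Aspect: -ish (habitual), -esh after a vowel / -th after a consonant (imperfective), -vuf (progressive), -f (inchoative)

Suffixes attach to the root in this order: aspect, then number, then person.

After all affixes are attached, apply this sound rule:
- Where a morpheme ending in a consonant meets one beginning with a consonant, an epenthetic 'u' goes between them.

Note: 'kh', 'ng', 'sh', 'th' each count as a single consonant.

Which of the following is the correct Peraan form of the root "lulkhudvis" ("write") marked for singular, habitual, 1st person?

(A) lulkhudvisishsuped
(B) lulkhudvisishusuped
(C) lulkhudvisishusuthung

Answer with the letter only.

Attach aspect habitual -ish → lulkhudvisish.
Attach number singular -su → lulkhudvisishsu.
Attach person 1st person -ped → lulkhudvisishsuped.
Apply epenthesis: lulkhudvisishsuped → lulkhudvisishusuped.
So the correct form is lulkhudvisishusuped, option (B).
(C) lulkhudvisishusuthung is wrong: it uses 2nd person instead of 1st person for person.
(A) lulkhudvisishsuped is wrong: it fails to apply the sound rule(s).

B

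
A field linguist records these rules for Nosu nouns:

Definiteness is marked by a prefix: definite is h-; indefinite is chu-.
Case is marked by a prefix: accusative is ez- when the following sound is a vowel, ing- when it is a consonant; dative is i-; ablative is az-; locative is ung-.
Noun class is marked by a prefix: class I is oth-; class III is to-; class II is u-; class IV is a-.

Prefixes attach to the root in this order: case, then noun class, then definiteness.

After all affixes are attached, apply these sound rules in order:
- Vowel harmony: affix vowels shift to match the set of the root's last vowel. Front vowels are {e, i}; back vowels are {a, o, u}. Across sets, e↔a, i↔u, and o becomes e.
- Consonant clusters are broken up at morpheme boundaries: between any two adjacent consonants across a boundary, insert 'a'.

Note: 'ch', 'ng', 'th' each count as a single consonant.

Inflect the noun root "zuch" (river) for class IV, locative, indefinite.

chuaungazuch

Attach case locative ung- → ungzuch.
Attach noun class class IV a- → aungzuch.
Attach definiteness indefinite chu- → chuaungzuch.
Vowel harmony: no change.
Apply epenthesis: chuaungzuch → chuaungazuch.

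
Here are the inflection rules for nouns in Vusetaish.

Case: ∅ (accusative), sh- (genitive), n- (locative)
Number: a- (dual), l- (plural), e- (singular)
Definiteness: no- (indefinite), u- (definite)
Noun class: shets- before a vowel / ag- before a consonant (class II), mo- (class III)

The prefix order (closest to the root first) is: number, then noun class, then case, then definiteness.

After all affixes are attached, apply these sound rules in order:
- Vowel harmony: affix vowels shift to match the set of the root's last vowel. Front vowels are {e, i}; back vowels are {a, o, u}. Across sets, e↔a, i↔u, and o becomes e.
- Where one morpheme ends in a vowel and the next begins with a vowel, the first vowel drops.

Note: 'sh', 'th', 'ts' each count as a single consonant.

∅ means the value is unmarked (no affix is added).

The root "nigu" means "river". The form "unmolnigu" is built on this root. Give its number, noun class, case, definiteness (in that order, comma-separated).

plural, class III, locative, definite

Segment: u-n-mo-l-nigu.
number: l- → plural.
noun class: mo- → class III.
case: n- → locative.
definiteness: u- → definite.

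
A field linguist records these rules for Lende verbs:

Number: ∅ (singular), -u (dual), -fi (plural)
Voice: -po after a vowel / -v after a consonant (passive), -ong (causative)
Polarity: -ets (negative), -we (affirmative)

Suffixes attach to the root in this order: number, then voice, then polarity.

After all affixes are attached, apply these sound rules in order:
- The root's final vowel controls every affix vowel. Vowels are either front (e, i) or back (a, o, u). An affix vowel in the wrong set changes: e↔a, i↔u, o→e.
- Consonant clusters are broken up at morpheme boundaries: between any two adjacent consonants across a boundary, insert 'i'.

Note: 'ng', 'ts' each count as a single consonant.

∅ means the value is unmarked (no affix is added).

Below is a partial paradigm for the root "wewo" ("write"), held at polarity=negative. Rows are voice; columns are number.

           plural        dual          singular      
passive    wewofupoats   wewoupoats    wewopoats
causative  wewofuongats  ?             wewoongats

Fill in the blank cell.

Attach number dual -u → wewou.
Attach voice causative -ong → wewouong.
Attach polarity negative -ets → wewouongets.
Apply vowel harmony: wewouongets → wewouongats.
Epenthesis: no change.

wewouongats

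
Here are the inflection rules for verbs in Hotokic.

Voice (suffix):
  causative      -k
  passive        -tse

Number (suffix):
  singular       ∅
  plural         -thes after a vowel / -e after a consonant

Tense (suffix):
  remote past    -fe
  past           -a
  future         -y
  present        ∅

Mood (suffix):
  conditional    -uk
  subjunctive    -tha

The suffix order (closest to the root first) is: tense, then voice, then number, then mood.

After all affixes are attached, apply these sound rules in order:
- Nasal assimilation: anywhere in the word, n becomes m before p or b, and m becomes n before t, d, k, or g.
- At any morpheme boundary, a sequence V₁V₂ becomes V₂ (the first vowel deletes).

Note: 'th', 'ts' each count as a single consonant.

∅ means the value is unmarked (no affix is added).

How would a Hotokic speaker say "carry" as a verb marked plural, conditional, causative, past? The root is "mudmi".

Attach tense past -a → mudmia.
Attach voice causative -k → mudmiak.
Attach number plural -e (after consonant 'k') → mudmiake.
Attach mood conditional -uk → mudmiakeuk.
Nasal assimilation: no change.
Apply vowel deletion: mudmiakeuk → mudmakuk.

mudmakuk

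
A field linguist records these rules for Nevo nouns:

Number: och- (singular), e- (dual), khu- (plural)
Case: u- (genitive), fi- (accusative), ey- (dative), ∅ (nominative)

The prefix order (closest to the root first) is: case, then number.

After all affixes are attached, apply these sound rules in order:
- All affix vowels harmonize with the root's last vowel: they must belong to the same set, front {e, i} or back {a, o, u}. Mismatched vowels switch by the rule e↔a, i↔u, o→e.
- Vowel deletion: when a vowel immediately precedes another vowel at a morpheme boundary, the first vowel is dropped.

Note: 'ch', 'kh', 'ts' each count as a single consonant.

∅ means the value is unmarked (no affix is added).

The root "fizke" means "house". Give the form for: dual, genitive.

Attach case genitive u- → ufizke.
Attach number dual e- → eufizke.
Apply vowel harmony: eufizke → eifizke.
Apply vowel deletion: eifizke → ifizke.

ifizke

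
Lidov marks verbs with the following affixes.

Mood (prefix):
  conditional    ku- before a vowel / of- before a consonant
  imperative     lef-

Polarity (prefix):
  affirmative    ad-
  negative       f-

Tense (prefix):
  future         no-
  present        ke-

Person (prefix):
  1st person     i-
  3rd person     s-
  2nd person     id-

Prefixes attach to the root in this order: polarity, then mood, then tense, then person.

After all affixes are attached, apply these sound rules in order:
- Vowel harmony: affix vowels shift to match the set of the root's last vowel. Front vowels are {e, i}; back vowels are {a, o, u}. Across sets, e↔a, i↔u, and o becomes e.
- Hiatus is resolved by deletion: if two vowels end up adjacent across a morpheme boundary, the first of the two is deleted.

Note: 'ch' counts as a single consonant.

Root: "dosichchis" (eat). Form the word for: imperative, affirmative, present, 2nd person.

Attach polarity affirmative ad- → addosichchis.
Attach mood imperative lef- → lefaddosichchis.
Attach tense present ke- → kelefaddosichchis.
Attach person 2nd person id- → idkelefaddosichchis.
Apply vowel harmony: idkelefaddosichchis → idkelefeddosichchis.
Vowel deletion: no change.

idkelefeddosichchis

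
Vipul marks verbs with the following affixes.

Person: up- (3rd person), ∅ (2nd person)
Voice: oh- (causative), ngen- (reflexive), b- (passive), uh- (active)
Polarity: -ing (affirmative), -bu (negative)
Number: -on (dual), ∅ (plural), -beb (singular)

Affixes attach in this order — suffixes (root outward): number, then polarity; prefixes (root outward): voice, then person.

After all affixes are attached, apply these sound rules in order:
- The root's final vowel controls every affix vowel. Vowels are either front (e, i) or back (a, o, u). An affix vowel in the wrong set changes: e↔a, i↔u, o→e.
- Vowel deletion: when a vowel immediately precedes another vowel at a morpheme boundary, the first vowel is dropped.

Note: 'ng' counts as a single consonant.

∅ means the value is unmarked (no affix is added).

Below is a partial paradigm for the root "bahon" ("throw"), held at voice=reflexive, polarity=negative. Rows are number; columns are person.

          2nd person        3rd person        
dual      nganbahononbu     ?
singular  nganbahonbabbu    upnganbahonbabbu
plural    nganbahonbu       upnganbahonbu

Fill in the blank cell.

Attach voice reflexive ngen- → ngenbahon.
Attach number dual -on → ngenbahonon.
Attach person 3rd person up- → upngenbahonon.
Attach polarity negative -bu → upngenbahononbu.
Apply vowel harmony: upngenbahononbu → upnganbahononbu.
Vowel deletion: no change.

upnganbahononbu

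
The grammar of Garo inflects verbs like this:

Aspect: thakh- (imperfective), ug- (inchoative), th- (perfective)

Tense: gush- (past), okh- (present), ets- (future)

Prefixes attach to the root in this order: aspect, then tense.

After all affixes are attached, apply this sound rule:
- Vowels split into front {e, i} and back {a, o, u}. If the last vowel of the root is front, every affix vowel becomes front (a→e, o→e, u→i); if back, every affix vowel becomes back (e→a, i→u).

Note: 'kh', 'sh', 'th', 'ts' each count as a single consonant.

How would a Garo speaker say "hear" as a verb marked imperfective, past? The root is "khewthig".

Attach aspect imperfective thakh- → thakhkhewthig.
Attach tense past gush- → gushthakhkhewthig.
Apply vowel harmony: gushthakhkhewthig → gishthekhkhewthig.

gishthekhkhewthig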